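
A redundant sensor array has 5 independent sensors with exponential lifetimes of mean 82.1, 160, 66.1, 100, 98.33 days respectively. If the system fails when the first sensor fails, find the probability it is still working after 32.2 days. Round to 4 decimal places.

0.1773

The first failure time is exponential with rate Σλ_i = 1/82.1 + 1/160 + 1/66.1 + 1/100 + 1/98.33 = 0.0537287 per day.
P(min > 32.2) = e^(−0.0537287·32.2) = e^(−1.7301) ≈ 0.1773.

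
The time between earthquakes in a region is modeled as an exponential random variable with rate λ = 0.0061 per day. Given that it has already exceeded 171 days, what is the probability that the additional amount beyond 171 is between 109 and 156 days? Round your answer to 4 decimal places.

0.1282

Memoryless: the residual past 171 is again Exp(λ).
P(109 < residual < 156) = e^(−λ·109) − e^(−λ·156) = 0.51432 − 0.38612 ≈ 0.1282.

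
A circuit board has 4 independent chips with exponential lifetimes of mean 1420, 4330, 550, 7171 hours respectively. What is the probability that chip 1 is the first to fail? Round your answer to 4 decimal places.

0.2434

Rates: λ_i = 1/mean_i → 0.000704225, 0.000230947, 0.00181818, 0.000139451; Σλ = 0.0028928.
P(chip 1 first) = λ_1/Σλ = 0.000704225/0.0028928 ≈ 0.2434.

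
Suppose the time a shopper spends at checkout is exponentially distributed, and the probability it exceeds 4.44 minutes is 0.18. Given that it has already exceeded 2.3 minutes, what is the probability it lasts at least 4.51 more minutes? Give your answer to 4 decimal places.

From e^(−λ·4.44) = 0.18, λ = −ln(0.18)/4.44 = 0.386216.
Memoryless: P(X > 2.3+4.51 | X > 2.3) = P(X > 4.51) = e^(−0.386216·4.51) ≈ 0.1752.

0.1752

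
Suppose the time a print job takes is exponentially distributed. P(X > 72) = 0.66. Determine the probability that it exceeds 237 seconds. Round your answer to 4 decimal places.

0.2547

e^(−λ·72) = 0.66 ⇒ λ = −ln(0.66)/72 = 0.00577105.
P(X > 237) = e^(−0.00577105·237) = e^(−1.3677) ≈ 0.2547.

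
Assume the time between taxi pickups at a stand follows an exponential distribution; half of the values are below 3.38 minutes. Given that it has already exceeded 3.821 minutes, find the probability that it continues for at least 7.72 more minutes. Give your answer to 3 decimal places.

0.205

For an exponential, median = ln(2)/λ, so λ = ln 2 / 3.38 = 0.205073 per minute.
P(X > s+t | X > s) = e^(−λ(s+t))/e^(−λs) = e^(−λt), independent of s = 3.821.
P(X > 7.72) = e^(−1.5832) ≈ 0.205.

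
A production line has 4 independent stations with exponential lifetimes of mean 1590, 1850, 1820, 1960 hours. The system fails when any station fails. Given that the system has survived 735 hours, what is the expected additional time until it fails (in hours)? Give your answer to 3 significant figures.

First-failure rate Σλ = 1/1590 + 1/1850 + 1/1820 + 1/1960 = 0.00222913.
By memorylessness the expected residual is 1/Σλ = 448.606 hours, regardless of the 735 already elapsed.

449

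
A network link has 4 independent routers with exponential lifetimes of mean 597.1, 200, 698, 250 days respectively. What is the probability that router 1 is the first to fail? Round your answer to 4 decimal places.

Rates: λ_i = 1/mean_i → 0.00167476, 0.005, 0.00143266, 0.004; Σλ = 0.0121074.
P(router 1 first) = λ_1/Σλ = 0.00167476/0.0121074 ≈ 0.1383.

0.1383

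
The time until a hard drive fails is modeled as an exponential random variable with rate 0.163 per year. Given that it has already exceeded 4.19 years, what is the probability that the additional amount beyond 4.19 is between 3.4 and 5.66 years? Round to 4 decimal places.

Memoryless: the residual past 4.19 is again Exp(λ).
P(3.4 < residual < 5.66) = e^(−λ·3.4) − e^(−λ·5.66) = 0.57453 − 0.39749 ≈ 0.1770.

0.1770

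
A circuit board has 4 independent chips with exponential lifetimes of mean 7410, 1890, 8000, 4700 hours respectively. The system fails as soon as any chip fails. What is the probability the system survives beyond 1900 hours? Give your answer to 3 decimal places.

The first failure time is exponential with rate Σλ_i = 1/7410 + 1/1890 + 1/8000 + 1/4700 = 0.00100182 per hour.
P(min > 1900) = e^(−0.00100182·1900) = e^(−1.9035) ≈ 0.149.

0.149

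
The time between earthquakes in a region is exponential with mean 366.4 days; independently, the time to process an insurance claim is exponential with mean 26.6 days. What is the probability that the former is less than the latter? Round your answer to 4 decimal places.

λ_1 = 1/366.4 = 0.00272926, λ_2 = 1/26.6 = 0.037594.
For independent exponentials, P(the former < the latter) = λ_1/(λ_1+λ_2) = 0.00272926/0.0403232 ≈ 0.0677.

0.0677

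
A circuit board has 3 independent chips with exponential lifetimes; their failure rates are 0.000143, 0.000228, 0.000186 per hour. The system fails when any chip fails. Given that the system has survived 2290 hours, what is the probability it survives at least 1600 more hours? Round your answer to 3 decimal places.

Time to first failure ~ Exp(Σλ) with Σλ = 0.000557.
By memorylessness, P(T > 2290+1600 | T > 2290) = P(T > 1600) = e^(−0.000557·1600) ≈ 0.410.

0.410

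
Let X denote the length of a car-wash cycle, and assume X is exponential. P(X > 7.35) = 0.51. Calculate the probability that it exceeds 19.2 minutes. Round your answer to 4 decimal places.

0.1722

e^(−λ·7.35) = 0.51 ⇒ λ = −ln(0.51)/7.35 = 0.0916115.
P(X > 19.2) = e^(−0.0916115·19.2) = e^(−1.7589) ≈ 0.1722.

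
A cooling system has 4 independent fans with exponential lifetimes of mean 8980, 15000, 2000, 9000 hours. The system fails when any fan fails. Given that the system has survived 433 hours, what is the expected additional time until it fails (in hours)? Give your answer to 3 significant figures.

First-failure rate Σλ = 1/8980 + 1/15000 + 1/2000 + 1/9000 = 0.000789136.
By memorylessness the expected residual is 1/Σλ = 1267.21 hours, regardless of the 433 already elapsed.

1270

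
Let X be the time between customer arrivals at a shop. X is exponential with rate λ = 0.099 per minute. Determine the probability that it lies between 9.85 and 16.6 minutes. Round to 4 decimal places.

P(9.85 < X < 16.6) = e^(−λ·9.85) − e^(−λ·16.6) = 0.37714 − 0.19332 ≈ 0.1838.

0.1838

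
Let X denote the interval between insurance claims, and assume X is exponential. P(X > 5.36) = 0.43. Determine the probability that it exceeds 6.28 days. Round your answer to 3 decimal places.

e^(−λ·5.36) = 0.43 ⇒ λ = −ln(0.43)/5.36 = 0.157457.
P(X > 6.28) = e^(−0.157457·6.28) = e^(−0.98883) ≈ 0.372.

0.372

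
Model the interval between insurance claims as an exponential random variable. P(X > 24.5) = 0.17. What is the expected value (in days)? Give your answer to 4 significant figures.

13.83

e^(−λ·24.5) = 0.17 ⇒ λ = −ln(0.17)/24.5 = 0.0723248.
Mean = 1/λ = 13.8265 days.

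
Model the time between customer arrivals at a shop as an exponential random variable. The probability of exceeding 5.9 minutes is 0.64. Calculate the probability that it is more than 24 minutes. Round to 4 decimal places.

0.1628

e^(−λ·5.9) = 0.64 ⇒ λ = −ln(0.64)/5.9 = 0.0756419.
P(X > 24) = e^(−0.0756419·24) = e^(−1.8154) ≈ 0.1628.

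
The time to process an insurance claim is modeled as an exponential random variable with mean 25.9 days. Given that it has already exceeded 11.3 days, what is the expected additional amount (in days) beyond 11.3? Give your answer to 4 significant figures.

The rate is λ = 1/25.9 = 0.03861 per day.
By memorylessness, the remaining amount past any threshold is again Exp(λ) with mean 1/λ = 25.9 days.

25.90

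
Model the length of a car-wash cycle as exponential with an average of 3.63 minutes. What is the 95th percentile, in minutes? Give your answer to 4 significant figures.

10.87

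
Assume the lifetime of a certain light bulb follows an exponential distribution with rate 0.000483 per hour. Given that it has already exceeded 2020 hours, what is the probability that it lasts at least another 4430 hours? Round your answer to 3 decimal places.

P(X > s+t | X > s) = e^(−λ(s+t))/e^(−λs) = e^(−λt), independent of s = 2020.
P(X > 4430) = e^(−2.1397) ≈ 0.118.

0.118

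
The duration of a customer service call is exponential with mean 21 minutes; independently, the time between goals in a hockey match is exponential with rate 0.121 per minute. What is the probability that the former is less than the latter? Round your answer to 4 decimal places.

0.2824

λ_1 = 1/21 = 0.047619, λ_2 = 0.121.
For independent exponentials, P(the former < the latter) = λ_1/(λ_1+λ_2) = 0.047619/0.168619 ≈ 0.2824.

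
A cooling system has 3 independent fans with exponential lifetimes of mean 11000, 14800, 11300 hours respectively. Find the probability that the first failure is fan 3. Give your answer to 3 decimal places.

Rates: λ_i = 1/mean_i → 0.0000909091, 0.0000675676, 0.0000884956; Σλ = 0.000246972.
P(fan 3 first) = λ_3/Σλ = 0.0000884956/0.000246972 ≈ 0.358.

0.358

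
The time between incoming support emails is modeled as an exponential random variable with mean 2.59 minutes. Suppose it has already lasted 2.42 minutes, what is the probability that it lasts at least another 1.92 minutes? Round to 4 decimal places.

0.4765

The rate is λ = 1/2.59 = 0.3861 per minute.
By the memoryless property, P(X > 2.42+1.92 | X > 2.42) = P(X > 1.92).
P(X > 1.92) = e^(−0.74131) ≈ 0.4765.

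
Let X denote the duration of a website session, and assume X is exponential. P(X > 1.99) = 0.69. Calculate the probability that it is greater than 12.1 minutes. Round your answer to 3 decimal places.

0.105

e^(−λ·1.99) = 0.69 ⇒ λ = −ln(0.69)/1.99 = 0.186464.
P(X > 12.1) = e^(−0.186464·12.1) = e^(−2.2562) ≈ 0.105.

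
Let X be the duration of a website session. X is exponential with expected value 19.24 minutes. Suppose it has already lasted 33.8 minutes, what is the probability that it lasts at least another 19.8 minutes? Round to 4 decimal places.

0.3573

The rate is λ = 1/19.24 = 0.0519751 per minute.
P(X > s+t | X > s) = e^(−λ(s+t))/e^(−λs) = e^(−λt), independent of s = 33.8.
P(X > 19.8) = e^(−1.0291) ≈ 0.3573.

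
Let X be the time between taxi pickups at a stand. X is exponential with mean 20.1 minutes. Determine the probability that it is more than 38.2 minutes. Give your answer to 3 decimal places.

0.149

The rate is λ = 1/20.1 = 0.0497512 per minute.
P(X > 38.2) = e^(−λ·38.2) = e^(−1.9005) ≈ 0.149.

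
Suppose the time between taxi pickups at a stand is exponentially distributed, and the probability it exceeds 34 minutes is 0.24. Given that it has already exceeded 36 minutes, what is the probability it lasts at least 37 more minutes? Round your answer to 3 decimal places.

0.212

From e^(−λ·34) = 0.24, λ = −ln(0.24)/34 = 0.041974.
Memoryless: P(X > 36+37 | X > 36) = P(X > 37) = e^(−0.041974·37) ≈ 0.212.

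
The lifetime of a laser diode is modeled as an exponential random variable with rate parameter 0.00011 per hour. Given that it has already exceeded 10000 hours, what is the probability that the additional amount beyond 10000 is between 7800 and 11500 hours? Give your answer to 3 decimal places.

Memoryless: the residual past 10000 is again Exp(λ).
P(7800 < residual < 11500) = e^(−λ·7800) − e^(−λ·11500) = 0.42401 − 0.28224 ≈ 0.142.

0.142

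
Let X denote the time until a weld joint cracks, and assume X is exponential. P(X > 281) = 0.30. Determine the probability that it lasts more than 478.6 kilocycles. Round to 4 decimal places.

0.1287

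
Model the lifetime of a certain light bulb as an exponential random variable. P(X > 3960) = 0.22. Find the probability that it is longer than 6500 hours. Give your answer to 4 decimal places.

0.0833

e^(−λ·3960) = 0.22 ⇒ λ = −ln(0.22)/3960 = 0.000382355.
P(X > 6500) = e^(−0.000382355·6500) = e^(−2.4853) ≈ 0.0833.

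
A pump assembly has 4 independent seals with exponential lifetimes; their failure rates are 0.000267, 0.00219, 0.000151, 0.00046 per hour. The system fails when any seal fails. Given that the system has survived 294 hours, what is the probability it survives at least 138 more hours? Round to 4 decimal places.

Time to first failure ~ Exp(Σλ) with Σλ = 0.003068.
By memorylessness, P(T > 294+138 | T > 294) = P(T > 138) = e^(−0.003068·138) ≈ 0.6548.

0.6548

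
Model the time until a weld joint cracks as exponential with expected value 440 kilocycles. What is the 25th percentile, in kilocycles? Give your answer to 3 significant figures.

The rate is λ = 1/440 = 0.00227273 per kilocycle.
Set 1 − e^(−λt) = 0.25, so t = −ln(0.75)/λ = 0.28768/0.00227273 ≈ 126.58 kilocycles.

127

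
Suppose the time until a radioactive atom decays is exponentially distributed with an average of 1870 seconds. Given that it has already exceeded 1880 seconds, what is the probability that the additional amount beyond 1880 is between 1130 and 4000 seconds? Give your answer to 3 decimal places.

0.429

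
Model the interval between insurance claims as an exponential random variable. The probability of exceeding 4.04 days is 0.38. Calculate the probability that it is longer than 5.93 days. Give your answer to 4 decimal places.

0.2417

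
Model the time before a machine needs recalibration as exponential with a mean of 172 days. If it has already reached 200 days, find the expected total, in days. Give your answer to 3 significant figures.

The rate is λ = 1/172 = 0.00581395 per day.
By memorylessness, E[X | X > 200] = 200 + 1/λ = 200 + 172 = 372 days.

372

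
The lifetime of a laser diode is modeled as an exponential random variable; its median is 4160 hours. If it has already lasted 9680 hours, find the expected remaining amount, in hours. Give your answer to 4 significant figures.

For an exponential, median = ln(2)/λ, so λ = ln 2 / 4160 = 0.000166622 per hour.
By memorylessness, the remaining amount past any threshold is again Exp(λ) with mean 1/λ = 6001.61 hours.

6002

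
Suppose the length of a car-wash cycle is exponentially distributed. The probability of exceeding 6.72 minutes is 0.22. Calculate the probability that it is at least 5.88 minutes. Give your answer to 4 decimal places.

e^(−λ·6.72) = 0.22 ⇒ λ = −ln(0.22)/6.72 = 0.225317.
P(X > 5.88) = e^(−0.225317·5.88) = e^(−1.3249) ≈ 0.2658.

0.2658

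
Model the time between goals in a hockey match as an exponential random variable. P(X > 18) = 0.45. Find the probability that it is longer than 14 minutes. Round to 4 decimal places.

e^(−λ·18) = 0.45 ⇒ λ = −ln(0.45)/18 = 0.0443615.
P(X > 14) = e^(−0.0443615·14) = e^(−0.62106) ≈ 0.5374.

0.5374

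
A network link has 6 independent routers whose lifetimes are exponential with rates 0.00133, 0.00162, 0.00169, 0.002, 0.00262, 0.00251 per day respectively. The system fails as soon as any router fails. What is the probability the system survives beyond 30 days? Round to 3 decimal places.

The time to first failure is exponential with rate Σλ = 0.00133 + 0.00162 + 0.00169 + 0.002 + 0.00262 + 0.00251 = 0.01177.
P(min > 30) = e^(−0.01177·30) = e^(−0.3531) ≈ 0.703.

0.703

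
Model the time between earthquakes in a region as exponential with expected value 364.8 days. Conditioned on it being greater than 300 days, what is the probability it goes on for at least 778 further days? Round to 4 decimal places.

The rate is λ = 1/364.8 = 0.00274123 per day.
The exponential is memoryless, so the remaining time is again Exp(λ): the condition X > 300 is irrelevant.
P(X > 778) = e^(−2.1327) ≈ 0.1185.

0.1185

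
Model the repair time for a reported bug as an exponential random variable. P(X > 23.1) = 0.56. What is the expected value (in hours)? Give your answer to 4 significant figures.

39.84

e^(−λ·23.1) = 0.56 ⇒ λ = −ln(0.56)/23.1 = 0.0251004.
Mean = 1/λ = 39.8401 hours.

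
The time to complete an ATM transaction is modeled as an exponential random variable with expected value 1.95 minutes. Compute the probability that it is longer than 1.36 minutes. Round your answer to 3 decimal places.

0.498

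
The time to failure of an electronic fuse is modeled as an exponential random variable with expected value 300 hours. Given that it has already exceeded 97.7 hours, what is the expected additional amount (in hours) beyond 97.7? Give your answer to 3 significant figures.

The rate is λ = 1/300 = 0.00333333 per hour.
By memorylessness, the remaining amount past any threshold is again Exp(λ) with mean 1/λ = 300 hours.

300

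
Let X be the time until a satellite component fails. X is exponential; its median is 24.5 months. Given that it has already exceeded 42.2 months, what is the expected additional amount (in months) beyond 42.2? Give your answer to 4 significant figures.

35.35

For an exponential, median = ln(2)/λ, so λ = ln 2 / 24.5 = 0.0282917 per month.
By memorylessness, the remaining amount past any threshold is again Exp(λ) with mean 1/λ = 35.346 months.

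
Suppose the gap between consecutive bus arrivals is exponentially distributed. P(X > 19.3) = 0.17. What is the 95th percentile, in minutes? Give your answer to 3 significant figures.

e^(−λ·19.3) = 0.17 ⇒ λ = −ln(0.17)/19.3 = 0.0918112.
95th percentile: 1 − e^(−λt) = 0.95, t = −ln(0.05)/λ = 32.6293 minutes.

32.6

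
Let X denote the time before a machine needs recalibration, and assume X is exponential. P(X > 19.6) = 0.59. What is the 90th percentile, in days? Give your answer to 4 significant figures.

e^(−λ·19.6) = 0.59 ⇒ λ = −ln(0.59)/19.6 = 0.02692.
90th percentile: 1 − e^(−λt) = 0.9, t = −ln(0.1)/λ = 85.5342 days.

85.53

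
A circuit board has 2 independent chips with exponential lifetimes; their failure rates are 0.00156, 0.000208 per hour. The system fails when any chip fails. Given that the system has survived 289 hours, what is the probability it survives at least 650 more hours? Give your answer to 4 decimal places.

0.3169

Time to first failure ~ Exp(Σλ) with Σλ = 0.001768.
By memorylessness, P(T > 289+650 | T > 289) = P(T > 650) = e^(−0.001768·650) ≈ 0.3169.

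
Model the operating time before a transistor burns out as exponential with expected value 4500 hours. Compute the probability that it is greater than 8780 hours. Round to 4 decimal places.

The rate is λ = 1/4500 = 0.000222222 per hour.
P(X > 8780) = e^(−λ·8780) = e^(−1.9511) ≈ 0.1421.

0.1421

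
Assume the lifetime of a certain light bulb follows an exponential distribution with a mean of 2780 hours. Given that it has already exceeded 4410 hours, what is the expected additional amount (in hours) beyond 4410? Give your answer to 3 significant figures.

2780

The rate is λ = 1/2780 = 0.000359712 per hour.
By memorylessness, the remaining amount past any threshold is again Exp(λ) with mean 1/λ = 2780 hours.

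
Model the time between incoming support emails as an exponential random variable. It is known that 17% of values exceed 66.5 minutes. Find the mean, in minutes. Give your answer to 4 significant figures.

37.53

e^(−λ·66.5) = 0.17 ⇒ λ = −ln(0.17)/66.5 = 0.026646.
Mean = 1/λ = 37.5291 minutes.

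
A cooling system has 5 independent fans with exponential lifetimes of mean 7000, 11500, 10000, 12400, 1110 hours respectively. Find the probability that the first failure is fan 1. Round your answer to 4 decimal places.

0.1089

Rates: λ_i = 1/mean_i → 0.000142857, 0.0000869565, 0.0001, 0.0000806452, 0.000900901; Σλ = 0.00131136.
P(fan 1 first) = λ_1/Σλ = 0.000142857/0.00131136 ≈ 0.1089.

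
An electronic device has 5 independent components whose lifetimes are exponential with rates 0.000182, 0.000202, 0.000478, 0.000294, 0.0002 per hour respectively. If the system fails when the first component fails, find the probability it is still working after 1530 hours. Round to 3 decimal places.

The time to first failure is exponential with rate Σλ = 0.000182 + 0.000202 + 0.000478 + 0.000294 + 0.0002 = 0.001356.
P(min > 1530) = e^(−0.001356·1530) = e^(−2.0747) ≈ 0.126.

0.126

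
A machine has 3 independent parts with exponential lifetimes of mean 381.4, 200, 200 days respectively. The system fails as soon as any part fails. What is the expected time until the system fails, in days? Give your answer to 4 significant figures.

79.23

The first failure time is exponential with rate Σλ_i = 1/381.4 + 1/200 + 1/200 = 0.0126219 per day.
E[min] = 1/Σλ = 1/0.0126219 = 79.2273 days.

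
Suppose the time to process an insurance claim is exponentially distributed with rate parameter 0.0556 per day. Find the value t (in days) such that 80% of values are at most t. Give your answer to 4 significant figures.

28.95

Set 1 − e^(−λt) = 0.8, so t = −ln(0.2)/λ = 1.6094/0.0556 ≈ 28.9467 days.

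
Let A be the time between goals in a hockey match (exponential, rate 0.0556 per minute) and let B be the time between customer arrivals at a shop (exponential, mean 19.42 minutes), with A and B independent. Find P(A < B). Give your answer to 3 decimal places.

0.519

λ_1 = 0.0556, λ_2 = 1/19.42 = 0.0514933.
For independent exponentials, P(A < B) = λ_1/(λ_1+λ_2) = 0.0556/0.107093 ≈ 0.519.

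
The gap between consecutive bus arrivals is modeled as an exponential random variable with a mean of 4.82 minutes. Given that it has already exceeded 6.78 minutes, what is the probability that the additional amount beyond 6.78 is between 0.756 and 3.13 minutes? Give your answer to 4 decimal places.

The rate is λ = 1/4.82 = 0.207469 per minute.
Memoryless: the residual past 6.78 is again Exp(λ).
P(0.756 < residual < 3.13) = e^(−λ·0.756) − e^(−λ·3.13) = 0.85484 − 0.52237 ≈ 0.3325.

0.3325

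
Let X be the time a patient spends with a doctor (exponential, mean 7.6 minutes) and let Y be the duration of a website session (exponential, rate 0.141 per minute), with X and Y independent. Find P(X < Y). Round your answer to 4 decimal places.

0.4827

λ_1 = 1/7.6 = 0.131579, λ_2 = 0.141.
For independent exponentials, P(X < Y) = λ_1/(λ_1+λ_2) = 0.131579/0.272579 ≈ 0.4827.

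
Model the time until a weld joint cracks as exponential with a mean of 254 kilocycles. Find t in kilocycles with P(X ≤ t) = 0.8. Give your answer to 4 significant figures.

408.8

The rate is λ = 1/254 = 0.00393701 per kilocycle.
Set 1 − e^(−λt) = 0.8, so t = −ln(0.2)/λ = 1.6094/0.00393701 ≈ 408.797 kilocycles.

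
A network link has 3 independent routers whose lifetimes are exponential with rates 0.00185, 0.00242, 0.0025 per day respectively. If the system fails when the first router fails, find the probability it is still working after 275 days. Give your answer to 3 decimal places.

The time to first failure is exponential with rate Σλ = 0.00185 + 0.00242 + 0.0025 = 0.00677.
P(min > 275) = e^(−0.00677·275) = e^(−1.8618) ≈ 0.155.

0.155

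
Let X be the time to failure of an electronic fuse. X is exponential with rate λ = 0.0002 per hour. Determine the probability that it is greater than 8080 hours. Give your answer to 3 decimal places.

0.199

P(X > 8080) = e^(−λ·8080) = e^(−1.616) ≈ 0.199.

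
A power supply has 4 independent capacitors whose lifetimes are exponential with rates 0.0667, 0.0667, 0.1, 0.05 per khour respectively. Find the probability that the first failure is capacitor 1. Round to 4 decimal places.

0.2354

The time to first failure is exponential with rate Σλ = 0.0667 + 0.0667 + 0.1 + 0.05 = 0.2834.
P(capacitor 1 first) = λ_1/Σλ = 0.0667/0.2834 ≈ 0.2354.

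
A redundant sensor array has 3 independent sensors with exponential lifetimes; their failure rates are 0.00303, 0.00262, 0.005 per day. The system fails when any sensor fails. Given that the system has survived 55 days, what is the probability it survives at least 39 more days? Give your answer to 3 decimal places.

Time to first failure ~ Exp(Σλ) with Σλ = 0.01065.
By memorylessness, P(T > 55+39 | T > 55) = P(T > 39) = e^(−0.01065·39) ≈ 0.660.

0.660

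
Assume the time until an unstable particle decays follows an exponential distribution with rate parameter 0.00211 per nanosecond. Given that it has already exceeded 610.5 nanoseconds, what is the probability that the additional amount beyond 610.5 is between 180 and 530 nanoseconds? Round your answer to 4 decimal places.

Memoryless: the residual past 610.5 is again Exp(λ).
P(180 < residual < 530) = e^(−λ·180) − e^(−λ·530) = 0.68400 − 0.32683 ≈ 0.3572.

0.3572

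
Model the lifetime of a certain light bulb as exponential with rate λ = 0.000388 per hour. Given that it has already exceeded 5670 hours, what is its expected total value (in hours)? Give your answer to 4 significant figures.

8247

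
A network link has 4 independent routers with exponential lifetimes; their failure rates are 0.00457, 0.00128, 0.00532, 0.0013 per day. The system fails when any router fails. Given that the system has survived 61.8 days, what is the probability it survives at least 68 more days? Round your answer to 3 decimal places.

Time to first failure ~ Exp(Σλ) with Σλ = 0.01247.
By memorylessness, P(T > 61.8+68 | T > 61.8) = P(T > 68) = e^(−0.01247·68) ≈ 0.428.

0.428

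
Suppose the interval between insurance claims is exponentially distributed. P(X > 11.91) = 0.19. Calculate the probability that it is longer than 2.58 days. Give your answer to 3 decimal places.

0.698

e^(−λ·11.91) = 0.19 ⇒ λ = −ln(0.19)/11.91 = 0.13944.
P(X > 2.58) = e^(−0.13944·2.58) = e^(−0.35976) ≈ 0.698.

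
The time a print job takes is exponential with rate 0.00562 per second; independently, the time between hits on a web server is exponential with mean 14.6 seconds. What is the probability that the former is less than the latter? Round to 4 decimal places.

0.0758

λ_1 = 0.00562, λ_2 = 1/14.6 = 0.0684932.
For independent exponentials, P(the former < the latter) = λ_1/(λ_1+λ_2) = 0.00562/0.0741132 ≈ 0.0758.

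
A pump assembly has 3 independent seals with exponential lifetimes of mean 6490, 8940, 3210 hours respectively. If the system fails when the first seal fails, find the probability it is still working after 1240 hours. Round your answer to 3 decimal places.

0.489

The first failure time is exponential with rate Σλ_i = 1/6490 + 1/8940 + 1/3210 = 0.000577467 per hour.
P(min > 1240) = e^(−0.000577467·1240) = e^(−0.71606) ≈ 0.489.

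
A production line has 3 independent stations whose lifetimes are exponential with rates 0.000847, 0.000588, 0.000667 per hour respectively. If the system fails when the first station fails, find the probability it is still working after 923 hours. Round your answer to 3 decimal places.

The time to first failure is exponential with rate Σλ = 0.000847 + 0.000588 + 0.000667 = 0.002102.
P(min > 923) = e^(−0.002102·923) = e^(−1.9401) ≈ 0.144.

0.144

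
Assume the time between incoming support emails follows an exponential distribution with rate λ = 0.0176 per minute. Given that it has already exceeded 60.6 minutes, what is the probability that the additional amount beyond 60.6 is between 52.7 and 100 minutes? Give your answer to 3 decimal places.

0.223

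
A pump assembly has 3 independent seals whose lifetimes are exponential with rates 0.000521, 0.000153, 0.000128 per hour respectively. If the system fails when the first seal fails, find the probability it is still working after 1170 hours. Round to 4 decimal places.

0.3913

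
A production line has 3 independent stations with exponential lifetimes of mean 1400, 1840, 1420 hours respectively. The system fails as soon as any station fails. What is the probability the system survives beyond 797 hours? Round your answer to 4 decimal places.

The first failure time is exponential with rate Σλ_i = 1/1400 + 1/1840 + 1/1420 = 0.00196199 per hour.
P(min > 797) = e^(−0.00196199·797) = e^(−1.5637) ≈ 0.2094.

0.2094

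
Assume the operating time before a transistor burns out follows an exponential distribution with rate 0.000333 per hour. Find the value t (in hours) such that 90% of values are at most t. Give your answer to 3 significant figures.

6910

Set 1 − e^(−λt) = 0.9, so t = −ln(0.1)/λ = 2.3026/0.000333 ≈ 6914.67 hours.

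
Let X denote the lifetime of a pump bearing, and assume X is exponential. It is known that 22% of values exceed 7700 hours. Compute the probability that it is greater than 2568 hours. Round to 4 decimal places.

0.6035

e^(−λ·7700) = 0.22 ⇒ λ = −ln(0.22)/7700 = 0.00019664.
P(X > 2568) = e^(−0.00019664·2568) = e^(−0.50497) ≈ 0.6035.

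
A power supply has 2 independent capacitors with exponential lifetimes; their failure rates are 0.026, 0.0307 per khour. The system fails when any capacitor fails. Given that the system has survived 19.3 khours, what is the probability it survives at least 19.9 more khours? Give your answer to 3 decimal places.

0.324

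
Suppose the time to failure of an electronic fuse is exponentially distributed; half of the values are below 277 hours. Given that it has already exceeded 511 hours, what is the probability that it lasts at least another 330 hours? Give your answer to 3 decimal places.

For an exponential, median = ln(2)/λ, so λ = ln 2 / 277 = 0.00250234 per hour.
P(X > s+t | X > s) = e^(−λ(s+t))/e^(−λs) = e^(−λt), independent of s = 511.
P(X > 330) = e^(−0.82577) ≈ 0.438.

0.438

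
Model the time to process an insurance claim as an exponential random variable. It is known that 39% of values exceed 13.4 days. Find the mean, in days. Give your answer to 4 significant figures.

e^(−λ·13.4) = 0.39 ⇒ λ = −ln(0.39)/13.4 = 0.0702693.
Mean = 1/λ = 14.231 days.

14.23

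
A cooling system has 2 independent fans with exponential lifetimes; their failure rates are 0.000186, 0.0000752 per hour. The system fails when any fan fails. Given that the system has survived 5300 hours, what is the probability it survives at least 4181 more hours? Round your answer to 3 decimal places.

Time to first failure ~ Exp(Σλ) with Σλ = 0.0002612.
By memorylessness, P(T > 5300+4181 | T > 5300) = P(T > 4181) = e^(−0.0002612·4181) ≈ 0.336.

0.336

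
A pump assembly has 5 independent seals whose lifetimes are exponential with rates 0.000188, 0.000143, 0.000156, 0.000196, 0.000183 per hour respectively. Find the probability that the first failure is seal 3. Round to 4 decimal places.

The time to first failure is exponential with rate Σλ = 0.000188 + 0.000143 + 0.000156 + 0.000196 + 0.000183 = 0.000866.
P(seal 3 first) = λ_3/Σλ = 0.000156/0.000866 ≈ 0.1801.

0.1801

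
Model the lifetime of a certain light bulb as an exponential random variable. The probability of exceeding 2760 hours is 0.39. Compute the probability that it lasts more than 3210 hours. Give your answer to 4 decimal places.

0.3345

e^(−λ·2760) = 0.39 ⇒ λ = −ln(0.39)/2760 = 0.000341163.
P(X > 3210) = e^(−0.000341163·3210) = e^(−1.0951) ≈ 0.3345.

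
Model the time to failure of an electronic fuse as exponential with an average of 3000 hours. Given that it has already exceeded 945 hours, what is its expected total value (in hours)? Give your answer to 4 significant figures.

The rate is λ = 1/3000 = 0.000333333 per hour.
By memorylessness, E[X | X > 945] = 945 + 1/λ = 945 + 3000 = 3945 hours.

3945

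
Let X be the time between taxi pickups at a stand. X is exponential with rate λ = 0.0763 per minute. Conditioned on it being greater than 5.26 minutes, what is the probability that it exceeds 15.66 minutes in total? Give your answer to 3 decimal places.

By the memoryless property, P(X > 5.26+10.4 | X > 5.26) = P(X > 10.4).
P(X > 10.4) = e^(−0.79352) ≈ 0.452.

0.452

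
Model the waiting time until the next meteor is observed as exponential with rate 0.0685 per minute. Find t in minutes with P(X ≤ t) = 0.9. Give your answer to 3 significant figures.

Set 1 − e^(−λt) = 0.9, so t = −ln(0.1)/λ = 2.3026/0.0685 ≈ 33.6144 minutes.

33.6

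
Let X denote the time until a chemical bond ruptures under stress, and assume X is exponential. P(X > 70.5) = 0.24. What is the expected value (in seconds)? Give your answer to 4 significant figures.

e^(−λ·70.5) = 0.24 ⇒ λ = −ln(0.24)/70.5 = 0.0202428.
Mean = 1/λ = 49.4003 seconds.

49.40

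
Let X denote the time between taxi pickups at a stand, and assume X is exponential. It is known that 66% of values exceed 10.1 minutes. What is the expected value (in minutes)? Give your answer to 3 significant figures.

24.3

e^(−λ·10.1) = 0.66 ⇒ λ = −ln(0.66)/10.1 = 0.0411401.
Mean = 1/λ = 24.3072 minutes.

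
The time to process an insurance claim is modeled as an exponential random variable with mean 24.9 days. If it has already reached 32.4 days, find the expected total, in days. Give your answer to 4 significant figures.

57.30

The rate is λ = 1/24.9 = 0.0401606 per day.
By memorylessness, E[X | X > 32.4] = 32.4 + 1/λ = 32.4 + 24.9 = 57.3 days.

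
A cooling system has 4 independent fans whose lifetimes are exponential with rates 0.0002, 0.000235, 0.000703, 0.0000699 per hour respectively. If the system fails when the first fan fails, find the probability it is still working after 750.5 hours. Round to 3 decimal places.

0.404

The time to first failure is exponential with rate Σλ = 0.0002 + 0.000235 + 0.000703 + 0.0000699 = 0.0012079.
P(min > 750.5) = e^(−0.0012079·750.5) = e^(−0.90653) ≈ 0.404.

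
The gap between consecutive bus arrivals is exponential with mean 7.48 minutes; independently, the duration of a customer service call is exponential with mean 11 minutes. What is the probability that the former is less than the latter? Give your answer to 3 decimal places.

0.595

λ_1 = 1/7.48 = 0.13369, λ_2 = 1/11 = 0.0909091.
For independent exponentials, P(the former < the latter) = λ_1/(λ_1+λ_2) = 0.13369/0.224599 ≈ 0.595.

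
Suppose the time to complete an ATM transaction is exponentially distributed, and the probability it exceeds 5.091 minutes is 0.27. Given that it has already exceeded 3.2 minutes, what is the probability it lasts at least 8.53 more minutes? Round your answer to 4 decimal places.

0.1115

From e^(−λ·5.091) = 0.27, λ = −ln(0.27)/5.091 = 0.257186.
Memoryless: P(X > 3.2+8.53 | X > 3.2) = P(X > 8.53) = e^(−0.257186·8.53) ≈ 0.1115.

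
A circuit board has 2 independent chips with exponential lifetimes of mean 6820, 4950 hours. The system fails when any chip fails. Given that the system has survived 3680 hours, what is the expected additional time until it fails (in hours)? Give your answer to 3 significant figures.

2870

First-failure rate Σλ = 1/6820 + 1/4950 = 0.000348648.
By memorylessness the expected residual is 1/Σλ = 2868.22 hours, regardless of the 3680 already elapsed.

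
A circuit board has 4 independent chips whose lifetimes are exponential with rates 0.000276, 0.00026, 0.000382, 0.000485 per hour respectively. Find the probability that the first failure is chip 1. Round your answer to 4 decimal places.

0.1967

The time to first failure is exponential with rate Σλ = 0.000276 + 0.00026 + 0.000382 + 0.000485 = 0.001403.
P(chip 1 first) = λ_1/Σλ = 0.000276/0.001403 ≈ 0.1967.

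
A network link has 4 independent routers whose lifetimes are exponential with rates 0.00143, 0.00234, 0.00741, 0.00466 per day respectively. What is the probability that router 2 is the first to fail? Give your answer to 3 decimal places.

The time to first failure is exponential with rate Σλ = 0.00143 + 0.00234 + 0.00741 + 0.00466 = 0.01584.
P(router 2 first) = λ_2/Σλ = 0.00234/0.01584 ≈ 0.148.

0.148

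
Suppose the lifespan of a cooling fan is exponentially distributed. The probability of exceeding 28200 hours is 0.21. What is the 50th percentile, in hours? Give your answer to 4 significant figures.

e^(−λ·28200) = 0.21 ⇒ λ = −ln(0.21)/28200 = 0.0000553421.
50th percentile: 1 − e^(−λt) = 0.5, t = −ln(0.5)/λ = 12524.8 hours.

12520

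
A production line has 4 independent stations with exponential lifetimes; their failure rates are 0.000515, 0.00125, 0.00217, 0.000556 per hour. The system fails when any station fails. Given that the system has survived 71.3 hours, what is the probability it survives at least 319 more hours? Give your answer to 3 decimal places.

Time to first failure ~ Exp(Σλ) with Σλ = 0.004491.
By memorylessness, P(T > 71.3+319 | T > 71.3) = P(T > 319) = e^(−0.004491·319) ≈ 0.239.

0.239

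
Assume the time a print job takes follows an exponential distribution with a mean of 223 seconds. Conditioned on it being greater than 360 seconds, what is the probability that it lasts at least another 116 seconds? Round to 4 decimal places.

The rate is λ = 1/223 = 0.0044843 per second.
The exponential is memoryless, so the remaining time is again Exp(λ): the condition X > 360 is irrelevant.
P(X > 116) = e^(−0.52018) ≈ 0.5944.

0.5944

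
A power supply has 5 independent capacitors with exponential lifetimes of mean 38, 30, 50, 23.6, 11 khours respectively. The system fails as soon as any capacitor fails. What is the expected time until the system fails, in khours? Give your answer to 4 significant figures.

4.696

The first failure time is exponential with rate Σλ_i = 1/38 + 1/30 + 1/50 + 1/23.6 + 1/11 = 0.212931 per khour.
E[min] = 1/Σλ = 1/0.212931 = 4.69635 khours.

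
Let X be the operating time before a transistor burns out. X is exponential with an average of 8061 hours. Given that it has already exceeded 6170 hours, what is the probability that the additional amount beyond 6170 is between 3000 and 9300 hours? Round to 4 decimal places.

The rate is λ = 1/8061 = 0.000124054 per hour.
Memoryless: the residual past 6170 is again Exp(λ).
P(3000 < residual < 9300) = e^(−λ·3000) − e^(−λ·9300) = 0.68924 − 0.31547 ≈ 0.3738.

0.3738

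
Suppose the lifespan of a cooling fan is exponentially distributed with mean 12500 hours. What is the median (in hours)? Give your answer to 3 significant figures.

The rate is λ = 1/12500 = 0.00008 per hour.
Set 1 − e^(−λt) = 0.5, so t = −ln(0.5)/λ = 0.69315/0.00008 ≈ 8664.34 hours.

8660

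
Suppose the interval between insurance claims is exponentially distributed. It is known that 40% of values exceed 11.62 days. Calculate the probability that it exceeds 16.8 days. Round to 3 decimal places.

0.266

e^(−λ·11.62) = 0.40 ⇒ λ = −ln(0.40)/11.62 = 0.0788546.
P(X > 16.8) = e^(−0.0788546·16.8) = e^(−1.3248) ≈ 0.266.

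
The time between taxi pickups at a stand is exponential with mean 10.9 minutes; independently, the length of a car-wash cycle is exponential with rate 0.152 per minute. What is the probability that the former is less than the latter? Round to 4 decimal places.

0.3764

λ_1 = 1/10.9 = 0.0917431, λ_2 = 0.152.
For independent exponentials, P(the former < the latter) = λ_1/(λ_1+λ_2) = 0.0917431/0.243743 ≈ 0.3764.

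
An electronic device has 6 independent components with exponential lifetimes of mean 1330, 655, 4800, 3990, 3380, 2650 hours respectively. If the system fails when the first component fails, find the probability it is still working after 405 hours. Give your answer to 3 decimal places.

0.251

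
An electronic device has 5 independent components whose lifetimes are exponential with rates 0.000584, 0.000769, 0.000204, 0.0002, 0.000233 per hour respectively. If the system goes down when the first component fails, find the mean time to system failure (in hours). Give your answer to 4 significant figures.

The time to first failure is exponential with rate Σλ = 0.000584 + 0.000769 + 0.000204 + 0.0002 + 0.000233 = 0.00199.
E[min] = 1/Σλ = 1/0.00199 = 502.513 hours.

502.5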